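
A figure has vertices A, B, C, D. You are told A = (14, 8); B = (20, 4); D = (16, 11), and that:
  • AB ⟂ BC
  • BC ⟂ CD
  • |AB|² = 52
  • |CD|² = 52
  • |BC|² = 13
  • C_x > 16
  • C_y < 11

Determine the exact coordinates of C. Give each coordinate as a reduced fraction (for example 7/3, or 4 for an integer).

1. C_x = 22  [[AB ⟂ BC ⇒ 6x-4y-104=0] ∩ [|C−(16, 11)|²=52]]
2. C_y = 7  [[AB ⟂ BC ⇒ 6x-4y-104=0] ∩ [|C−(16, 11)|²=52]]
   so C = (22, 7)

C = (22, 7)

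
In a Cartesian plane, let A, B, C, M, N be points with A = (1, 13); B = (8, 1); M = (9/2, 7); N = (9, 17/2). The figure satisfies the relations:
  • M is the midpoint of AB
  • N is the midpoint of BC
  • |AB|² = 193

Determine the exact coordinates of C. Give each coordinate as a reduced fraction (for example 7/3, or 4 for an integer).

C = (10, 16)

1. C_x = 10  [C = 2·N−B = 2·(9, 17/2)−(8, 1)]
2. C_y = 16  [C = 2·N−B = 2·(9, 17/2)−(8, 1)]
   so C = (10, 16)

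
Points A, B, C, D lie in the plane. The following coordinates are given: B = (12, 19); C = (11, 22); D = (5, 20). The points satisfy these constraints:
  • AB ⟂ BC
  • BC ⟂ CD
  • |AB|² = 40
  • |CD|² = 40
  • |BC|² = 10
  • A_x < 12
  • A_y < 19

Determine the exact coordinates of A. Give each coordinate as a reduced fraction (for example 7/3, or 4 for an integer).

1. A_x = 6  [[AB ⟂ BC ⇒ 1x-3y+45=0] ∩ [|A−(12, 19)|²=40]]
2. A_y = 17  [[AB ⟂ BC ⇒ 1x-3y+45=0] ∩ [|A−(12, 19)|²=40]]
   so A = (6, 17)

A = (6, 17)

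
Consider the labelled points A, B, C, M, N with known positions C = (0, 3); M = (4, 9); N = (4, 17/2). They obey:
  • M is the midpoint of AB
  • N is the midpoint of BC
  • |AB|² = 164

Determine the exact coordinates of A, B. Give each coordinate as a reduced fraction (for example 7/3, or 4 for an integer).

A = (0, 4)
B = (8, 14)

1. B_x = 8  [B = 2·N−C = 2·(4, 17/2)−(0, 3)]
2. B_y = 14  [B = 2·N−C = 2·(4, 17/2)−(0, 3)]
   so B = (8, 14)
3. A_x = 0  [A = 2·M−B = 2·(4, 9)−(8, 14)]
4. A_y = 4  [A = 2·M−B = 2·(4, 9)−(8, 14)]
   so A = (0, 4)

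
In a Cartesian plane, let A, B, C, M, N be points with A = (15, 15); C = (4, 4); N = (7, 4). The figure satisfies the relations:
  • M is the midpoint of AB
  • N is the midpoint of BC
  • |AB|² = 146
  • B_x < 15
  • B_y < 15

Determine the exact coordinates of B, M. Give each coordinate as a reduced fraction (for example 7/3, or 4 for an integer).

1. B_x = 10  [B = 2·N−C = 2·(7, 4)−(4, 4)]
2. B_y = 4  [B = 2·N−C = 2·(7, 4)−(4, 4)]
   so B = (10, 4)
3. M_x = 25/2  [2·M = A+B = (15, 15)+(10, 4)]
4. M_y = 19/2  [2·M = A+B = (15, 15)+(10, 4)]
   so M = (25/2, 19/2)

B = (10, 4)
M = (25/2, 19/2)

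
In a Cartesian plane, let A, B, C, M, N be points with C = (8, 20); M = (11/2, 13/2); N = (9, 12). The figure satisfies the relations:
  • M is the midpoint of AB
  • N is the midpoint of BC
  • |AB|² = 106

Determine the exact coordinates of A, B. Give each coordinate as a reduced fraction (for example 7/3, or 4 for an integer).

A = (1, 9)
B = (10, 4)

1. B_x = 10  [B = 2·N−C = 2·(9, 12)−(8, 20)]
2. B_y = 4  [B = 2·N−C = 2·(9, 12)−(8, 20)]
   so B = (10, 4)
3. A_x = 1  [A = 2·M−B = 2·(11/2, 13/2)−(10, 4)]
4. A_y = 9  [A = 2·M−B = 2·(11/2, 13/2)−(10, 4)]
   so A = (1, 9)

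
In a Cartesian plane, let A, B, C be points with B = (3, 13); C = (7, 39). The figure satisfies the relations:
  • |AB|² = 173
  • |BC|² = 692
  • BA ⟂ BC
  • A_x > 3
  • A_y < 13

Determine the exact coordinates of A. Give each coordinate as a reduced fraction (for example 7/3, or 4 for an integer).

A = (16, 11)

1. A_x = 16  [[BA ⟂ BC ⇒ 4x+26y-350=0] ∩ [|A−(3, 13)|²=173]]
2. A_y = 11  [[BA ⟂ BC ⇒ 4x+26y-350=0] ∩ [|A−(3, 13)|²=173]]
   so A = (16, 11)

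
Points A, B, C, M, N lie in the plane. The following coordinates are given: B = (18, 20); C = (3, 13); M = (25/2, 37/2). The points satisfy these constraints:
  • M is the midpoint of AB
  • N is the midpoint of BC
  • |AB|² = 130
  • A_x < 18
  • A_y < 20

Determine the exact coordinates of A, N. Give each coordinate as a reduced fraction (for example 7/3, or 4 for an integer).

1. A_x = 7  [A = 2·M−B = 2·(25/2, 37/2)−(18, 20)]
2. A_y = 17  [A = 2·M−B = 2·(25/2, 37/2)−(18, 20)]
   so A = (7, 17)
3. N_x = 21/2  [2·N = B+C = (18, 20)+(3, 13)]
4. N_y = 33/2  [2·N = B+C = (18, 20)+(3, 13)]
   so N = (21/2, 33/2)

A = (7, 17)
N = (21/2, 33/2)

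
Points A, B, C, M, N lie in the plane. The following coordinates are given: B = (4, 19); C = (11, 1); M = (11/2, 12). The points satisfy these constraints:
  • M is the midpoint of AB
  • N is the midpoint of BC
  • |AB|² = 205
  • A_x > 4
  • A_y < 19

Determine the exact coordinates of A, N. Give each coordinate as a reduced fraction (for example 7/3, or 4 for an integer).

1. A_x = 7  [A = 2·M−B = 2·(11/2, 12)−(4, 19)]
2. A_y = 5  [A = 2·M−B = 2·(11/2, 12)−(4, 19)]
   so A = (7, 5)
3. N_x = 15/2  [2·N = B+C = (4, 19)+(11, 1)]
4. N_y = 10  [2·N = B+C = (4, 19)+(11, 1)]
   so N = (15/2, 10)

A = (7, 5)
N = (15/2, 10)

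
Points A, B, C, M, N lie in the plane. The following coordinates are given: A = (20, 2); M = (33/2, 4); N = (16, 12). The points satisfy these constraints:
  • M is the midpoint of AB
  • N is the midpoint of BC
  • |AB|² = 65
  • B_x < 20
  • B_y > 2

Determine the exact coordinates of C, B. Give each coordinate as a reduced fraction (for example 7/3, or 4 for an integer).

C = (19, 18)
B = (13, 6)

1. B_x = 13  [B = 2·M−A = 2·(33/2, 4)−(20, 2)]
2. B_y = 6  [B = 2·M−A = 2·(33/2, 4)−(20, 2)]
   so B = (13, 6)
3. C_x = 19  [C = 2·N−B = 2·(16, 12)−(13, 6)]
4. C_y = 18  [C = 2·N−B = 2·(16, 12)−(13, 6)]
   so C = (19, 18)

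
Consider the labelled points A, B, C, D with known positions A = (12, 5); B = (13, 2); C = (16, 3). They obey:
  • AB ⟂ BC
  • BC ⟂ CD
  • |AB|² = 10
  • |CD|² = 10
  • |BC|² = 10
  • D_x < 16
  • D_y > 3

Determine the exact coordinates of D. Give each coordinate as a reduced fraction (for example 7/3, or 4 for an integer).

1. D_x = 15  [[BC ⟂ CD ⇒ 3x+1y-51=0] ∩ [|D−(16, 3)|²=10]]
2. D_y = 6  [[BC ⟂ CD ⇒ 3x+1y-51=0] ∩ [|D−(16, 3)|²=10]]
   so D = (15, 6)

D = (15, 6)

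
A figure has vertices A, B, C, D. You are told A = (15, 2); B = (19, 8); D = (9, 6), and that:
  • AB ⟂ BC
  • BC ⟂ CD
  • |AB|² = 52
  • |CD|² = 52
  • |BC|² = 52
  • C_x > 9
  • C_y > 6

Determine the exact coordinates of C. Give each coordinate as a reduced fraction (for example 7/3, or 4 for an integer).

1. C_x = 13  [[AB ⟂ BC ⇒ 4x+6y-124=0] ∩ [|C−(9, 6)|²=52]]
2. C_y = 12  [[AB ⟂ BC ⇒ 4x+6y-124=0] ∩ [|C−(9, 6)|²=52]]
   so C = (13, 12)

C = (13, 12)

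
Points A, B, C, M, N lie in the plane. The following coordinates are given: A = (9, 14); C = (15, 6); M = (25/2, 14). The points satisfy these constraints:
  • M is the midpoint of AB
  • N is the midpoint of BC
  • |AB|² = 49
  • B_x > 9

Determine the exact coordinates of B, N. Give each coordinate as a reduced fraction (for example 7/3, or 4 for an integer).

1. B_x = 16  [B = 2·M−A = 2·(25/2, 14)−(9, 14)]
2. B_y = 14  [B = 2·M−A = 2·(25/2, 14)−(9, 14)]
   so B = (16, 14)
3. N_x = 31/2  [2·N = B+C = (16, 14)+(15, 6)]
4. N_y = 10  [2·N = B+C = (16, 14)+(15, 6)]
   so N = (31/2, 10)

B = (16, 14)
N = (31/2, 10)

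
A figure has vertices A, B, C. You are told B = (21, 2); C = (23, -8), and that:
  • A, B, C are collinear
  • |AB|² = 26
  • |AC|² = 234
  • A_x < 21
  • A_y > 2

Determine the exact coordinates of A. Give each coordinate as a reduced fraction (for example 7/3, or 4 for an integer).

1. A_x = 20  [[A, B, C are collinear ⇒ 10x+2y-214=0] ∩ [|A−(21, 2)|²=26]]
2. A_y = 7  [[A, B, C are collinear ⇒ 10x+2y-214=0] ∩ [|A−(21, 2)|²=26]]
   so A = (20, 7)

A = (20, 7)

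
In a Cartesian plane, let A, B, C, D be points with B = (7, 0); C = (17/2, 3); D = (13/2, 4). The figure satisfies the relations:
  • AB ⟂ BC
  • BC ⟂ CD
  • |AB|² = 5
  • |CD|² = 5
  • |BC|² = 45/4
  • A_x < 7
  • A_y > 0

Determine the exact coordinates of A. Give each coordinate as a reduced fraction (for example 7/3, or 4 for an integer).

1. A_x = 5  [[AB ⟂ BC ⇒ -3/2x-3y+21/2=0] ∩ [|A−(7, 0)|²=5]]
2. A_y = 1  [[AB ⟂ BC ⇒ -3/2x-3y+21/2=0] ∩ [|A−(7, 0)|²=5]]
   so A = (5, 1)

A = (5, 1)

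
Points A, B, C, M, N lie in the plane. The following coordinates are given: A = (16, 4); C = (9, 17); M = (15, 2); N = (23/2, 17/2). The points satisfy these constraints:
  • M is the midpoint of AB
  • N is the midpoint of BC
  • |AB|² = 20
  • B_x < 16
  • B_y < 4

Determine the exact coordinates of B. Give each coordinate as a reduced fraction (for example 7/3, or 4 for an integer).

1. B_x = 14  [B = 2·M−A = 2·(15, 2)−(16, 4)]
2. B_y = 0  [B = 2·M−A = 2·(15, 2)−(16, 4)]
   so B = (14, 0)

B = (14, 0)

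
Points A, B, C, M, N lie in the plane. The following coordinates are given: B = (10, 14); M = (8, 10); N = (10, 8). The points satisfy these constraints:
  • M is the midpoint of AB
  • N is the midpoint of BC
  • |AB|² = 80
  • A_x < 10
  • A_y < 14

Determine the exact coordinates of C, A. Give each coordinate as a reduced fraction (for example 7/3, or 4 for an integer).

1. A_x = 6  [A = 2·M−B = 2·(8, 10)−(10, 14)]
2. A_y = 6  [A = 2·M−B = 2·(8, 10)−(10, 14)]
   so A = (6, 6)
3. C_x = 10  [C = 2·N−B = 2·(10, 8)−(10, 14)]
4. C_y = 2  [C = 2·N−B = 2·(10, 8)−(10, 14)]
   so C = (10, 2)

C = (10, 2)
A = (6, 6)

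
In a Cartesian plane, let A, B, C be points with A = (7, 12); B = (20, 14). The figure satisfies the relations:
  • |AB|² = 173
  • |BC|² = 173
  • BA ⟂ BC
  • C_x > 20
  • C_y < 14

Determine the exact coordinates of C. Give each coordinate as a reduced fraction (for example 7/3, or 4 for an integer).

C = (22, 1)

1. C_x = 22  [[BA ⟂ BC ⇒ -13x-2y+288=0] ∩ [|C−(20, 14)|²=173]]
2. C_y = 1  [[BA ⟂ BC ⇒ -13x-2y+288=0] ∩ [|C−(20, 14)|²=173]]
   so C = (22, 1)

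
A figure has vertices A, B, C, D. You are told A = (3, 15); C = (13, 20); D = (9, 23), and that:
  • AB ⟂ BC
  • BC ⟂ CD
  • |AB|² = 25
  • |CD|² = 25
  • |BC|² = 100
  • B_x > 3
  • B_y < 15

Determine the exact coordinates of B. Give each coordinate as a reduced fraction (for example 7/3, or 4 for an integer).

1. B_x = 7  [[BC ⟂ CD ⇒ 4x-3y+8=0] ∩ [|B−(3, 15)|²=25]]
2. B_y = 12  [[BC ⟂ CD ⇒ 4x-3y+8=0] ∩ [|B−(3, 15)|²=25]]
   so B = (7, 12)

B = (7, 12)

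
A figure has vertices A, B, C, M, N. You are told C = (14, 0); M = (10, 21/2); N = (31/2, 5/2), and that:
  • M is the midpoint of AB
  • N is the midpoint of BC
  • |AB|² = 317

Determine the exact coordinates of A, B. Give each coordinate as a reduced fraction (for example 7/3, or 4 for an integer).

1. B_x = 17  [B = 2·N−C = 2·(31/2, 5/2)−(14, 0)]
2. B_y = 5  [B = 2·N−C = 2·(31/2, 5/2)−(14, 0)]
   so B = (17, 5)
3. A_x = 3  [A = 2·M−B = 2·(10, 21/2)−(17, 5)]
4. A_y = 16  [A = 2·M−B = 2·(10, 21/2)−(17, 5)]
   so A = (3, 16)

A = (3, 16)
B = (17, 5)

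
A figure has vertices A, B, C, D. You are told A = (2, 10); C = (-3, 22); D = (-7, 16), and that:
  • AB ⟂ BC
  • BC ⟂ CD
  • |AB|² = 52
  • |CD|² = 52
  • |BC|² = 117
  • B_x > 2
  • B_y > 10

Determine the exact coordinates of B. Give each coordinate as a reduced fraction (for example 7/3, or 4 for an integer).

B = (6, 16)

1. B_x = 6  [[BC ⟂ CD ⇒ 4x+6y-120=0] ∩ [|B−(2, 10)|²=52]]
2. B_y = 16  [[BC ⟂ CD ⇒ 4x+6y-120=0] ∩ [|B−(2, 10)|²=52]]
   so B = (6, 16)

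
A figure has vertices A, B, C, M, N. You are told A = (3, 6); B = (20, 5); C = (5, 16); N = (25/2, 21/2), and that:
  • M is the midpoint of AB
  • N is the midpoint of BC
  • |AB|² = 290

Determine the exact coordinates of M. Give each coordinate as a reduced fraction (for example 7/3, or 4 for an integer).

M = (23/2, 11/2)

1. M_x = 23/2  [2·M = A+B = (3, 6)+(20, 5)]
2. M_y = 11/2  [2·M = A+B = (3, 6)+(20, 5)]
   so M = (23/2, 11/2)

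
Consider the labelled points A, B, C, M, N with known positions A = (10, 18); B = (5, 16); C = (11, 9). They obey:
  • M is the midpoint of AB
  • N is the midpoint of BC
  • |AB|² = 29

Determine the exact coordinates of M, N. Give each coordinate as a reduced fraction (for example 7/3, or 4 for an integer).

M = (15/2, 17)
N = (8, 25/2)

1. M_x = 15/2  [2·M = A+B = (10, 18)+(5, 16)]
2. M_y = 17  [2·M = A+B = (10, 18)+(5, 16)]
   so M = (15/2, 17)
3. N_x = 8  [2·N = B+C = (5, 16)+(11, 9)]
4. N_y = 25/2  [2·N = B+C = (5, 16)+(11, 9)]
   so N = (8, 25/2)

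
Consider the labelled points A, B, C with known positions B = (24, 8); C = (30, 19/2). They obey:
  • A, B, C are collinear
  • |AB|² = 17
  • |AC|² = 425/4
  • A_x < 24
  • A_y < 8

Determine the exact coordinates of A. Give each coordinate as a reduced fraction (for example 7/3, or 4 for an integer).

1. A_x = 20  [[A, B, C are collinear ⇒ -3/2x+6y-12=0] ∩ [|A−(24, 8)|²=17]]
2. A_y = 7  [[A, B, C are collinear ⇒ -3/2x+6y-12=0] ∩ [|A−(24, 8)|²=17]]
   so A = (20, 7)

A = (20, 7)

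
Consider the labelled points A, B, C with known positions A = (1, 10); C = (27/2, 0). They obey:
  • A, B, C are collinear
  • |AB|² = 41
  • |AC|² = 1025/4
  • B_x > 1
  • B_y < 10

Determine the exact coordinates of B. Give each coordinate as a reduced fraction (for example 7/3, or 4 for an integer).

1. B_x = 6  [[A, B, C are collinear ⇒ -10x-25/2y+135=0] ∩ [|B−(1, 10)|²=41]]
2. B_y = 6  [[A, B, C are collinear ⇒ -10x-25/2y+135=0] ∩ [|B−(1, 10)|²=41]]
   so B = (6, 6)

B = (6, 6)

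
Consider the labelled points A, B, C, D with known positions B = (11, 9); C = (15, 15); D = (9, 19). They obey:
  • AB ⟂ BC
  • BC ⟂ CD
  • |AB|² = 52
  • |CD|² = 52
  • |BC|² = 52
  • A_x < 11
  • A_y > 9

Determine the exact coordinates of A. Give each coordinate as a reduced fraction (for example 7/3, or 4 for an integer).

1. A_x = 5  [[AB ⟂ BC ⇒ -4x-6y+98=0] ∩ [|A−(11, 9)|²=52]]
2. A_y = 13  [[AB ⟂ BC ⇒ -4x-6y+98=0] ∩ [|A−(11, 9)|²=52]]
   so A = (5, 13)

A = (5, 13)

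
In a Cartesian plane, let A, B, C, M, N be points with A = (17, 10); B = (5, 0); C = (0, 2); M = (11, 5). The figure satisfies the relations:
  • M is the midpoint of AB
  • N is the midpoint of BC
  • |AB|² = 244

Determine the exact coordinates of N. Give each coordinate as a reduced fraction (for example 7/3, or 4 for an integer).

N = (5/2, 1)

1. N_x = 5/2  [2·N = B+C = (5, 0)+(0, 2)]
2. N_y = 1  [2·N = B+C = (5, 0)+(0, 2)]
   so N = (5/2, 1)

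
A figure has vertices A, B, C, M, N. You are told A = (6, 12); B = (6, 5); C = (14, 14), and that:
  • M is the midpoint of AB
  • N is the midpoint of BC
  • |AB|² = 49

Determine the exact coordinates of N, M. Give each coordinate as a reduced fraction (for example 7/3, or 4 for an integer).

1. M_x = 6  [2·M = A+B = (6, 12)+(6, 5)]
2. M_y = 17/2  [2·M = A+B = (6, 12)+(6, 5)]
   so M = (6, 17/2)
3. N_x = 10  [2·N = B+C = (6, 5)+(14, 14)]
4. N_y = 19/2  [2·N = B+C = (6, 5)+(14, 14)]
   so N = (10, 19/2)

N = (10, 19/2)
M = (6, 17/2)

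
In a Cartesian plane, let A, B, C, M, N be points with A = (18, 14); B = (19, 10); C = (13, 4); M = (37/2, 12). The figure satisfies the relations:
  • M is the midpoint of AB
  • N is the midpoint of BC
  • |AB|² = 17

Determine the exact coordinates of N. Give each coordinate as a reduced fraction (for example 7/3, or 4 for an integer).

N = (16, 7)

1. N_x = 16  [2·N = B+C = (19, 10)+(13, 4)]
2. N_y = 7  [2·N = B+C = (19, 10)+(13, 4)]
   so N = (16, 7)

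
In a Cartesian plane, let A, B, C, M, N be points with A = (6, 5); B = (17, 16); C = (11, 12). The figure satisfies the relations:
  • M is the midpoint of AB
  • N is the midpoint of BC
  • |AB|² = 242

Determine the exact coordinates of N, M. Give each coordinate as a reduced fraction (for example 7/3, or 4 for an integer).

1. M_x = 23/2  [2·M = A+B = (6, 5)+(17, 16)]
2. M_y = 21/2  [2·M = A+B = (6, 5)+(17, 16)]
   so M = (23/2, 21/2)
3. N_x = 14  [2·N = B+C = (17, 16)+(11, 12)]
4. N_y = 14  [2·N = B+C = (17, 16)+(11, 12)]
   so N = (14, 14)

N = (14, 14)
M = (23/2, 21/2)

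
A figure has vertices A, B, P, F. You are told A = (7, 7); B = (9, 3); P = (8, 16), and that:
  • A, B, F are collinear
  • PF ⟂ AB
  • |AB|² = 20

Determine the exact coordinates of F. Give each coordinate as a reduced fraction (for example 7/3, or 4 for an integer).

F = (18/5, 69/5)

1. F_x = 18/5  [[A, B, F are collinear ⇒ 4x+2y-42=0] ∩ [PF ⟂ AB ⇒ 2x-4y+48=0]]
2. F_y = 69/5  [[A, B, F are collinear ⇒ 4x+2y-42=0] ∩ [PF ⟂ AB ⇒ 2x-4y+48=0]]
   so F = (18/5, 69/5)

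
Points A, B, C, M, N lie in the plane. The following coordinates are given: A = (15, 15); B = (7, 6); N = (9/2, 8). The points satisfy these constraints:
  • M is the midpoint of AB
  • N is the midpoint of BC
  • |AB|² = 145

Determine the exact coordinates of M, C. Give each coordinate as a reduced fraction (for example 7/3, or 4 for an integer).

1. M_x = 11  [2·M = A+B = (15, 15)+(7, 6)]
2. M_y = 21/2  [2·M = A+B = (15, 15)+(7, 6)]
   so M = (11, 21/2)
3. C_x = 2  [C = 2·N−B = 2·(9/2, 8)−(7, 6)]
4. C_y = 10  [C = 2·N−B = 2·(9/2, 8)−(7, 6)]
   so C = (2, 10)

M = (11, 21/2)
C = (2, 10)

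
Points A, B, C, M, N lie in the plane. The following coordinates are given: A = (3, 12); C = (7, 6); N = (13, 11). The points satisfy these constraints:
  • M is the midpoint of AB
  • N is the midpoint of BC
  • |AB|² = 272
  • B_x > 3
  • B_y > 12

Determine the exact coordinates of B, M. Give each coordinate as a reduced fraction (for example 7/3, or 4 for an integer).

B = (19, 16)
M = (11, 14)

1. B_x = 19  [B = 2·N−C = 2·(13, 11)−(7, 6)]
2. B_y = 16  [B = 2·N−C = 2·(13, 11)−(7, 6)]
   so B = (19, 16)
3. M_x = 11  [2·M = A+B = (3, 12)+(19, 16)]
4. M_y = 14  [2·M = A+B = (3, 12)+(19, 16)]
   so M = (11, 14)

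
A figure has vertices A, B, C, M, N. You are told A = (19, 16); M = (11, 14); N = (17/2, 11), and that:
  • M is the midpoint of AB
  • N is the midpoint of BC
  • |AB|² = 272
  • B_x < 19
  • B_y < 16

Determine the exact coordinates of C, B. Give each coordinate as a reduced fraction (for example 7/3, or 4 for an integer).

C = (14, 10)
B = (3, 12)

1. B_x = 3  [B = 2·M−A = 2·(11, 14)−(19, 16)]
2. B_y = 12  [B = 2·M−A = 2·(11, 14)−(19, 16)]
   so B = (3, 12)
3. C_x = 14  [C = 2·N−B = 2·(17/2, 11)−(3, 12)]
4. C_y = 10  [C = 2·N−B = 2·(17/2, 11)−(3, 12)]
   so C = (14, 10)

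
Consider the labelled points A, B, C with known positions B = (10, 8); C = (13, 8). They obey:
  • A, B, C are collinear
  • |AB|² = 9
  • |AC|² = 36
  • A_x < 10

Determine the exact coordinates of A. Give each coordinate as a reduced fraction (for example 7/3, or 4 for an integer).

A = (7, 8)

1. A_x = 7  [[A, B, C are collinear ⇒ 3y-24=0] ∩ [|A−(10, 8)|²=9]]
2. A_y = 8  [[A, B, C are collinear ⇒ 3y-24=0] ∩ [|A−(10, 8)|²=9]]
   so A = (7, 8)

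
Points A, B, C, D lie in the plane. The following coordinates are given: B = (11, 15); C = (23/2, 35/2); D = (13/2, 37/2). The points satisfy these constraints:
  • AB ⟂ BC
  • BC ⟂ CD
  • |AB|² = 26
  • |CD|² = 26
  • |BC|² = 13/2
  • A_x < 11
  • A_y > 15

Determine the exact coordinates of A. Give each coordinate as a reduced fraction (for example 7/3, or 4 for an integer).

1. A_x = 6  [[AB ⟂ BC ⇒ -1/2x-5/2y+43=0] ∩ [|A−(11, 15)|²=26]]
2. A_y = 16  [[AB ⟂ BC ⇒ -1/2x-5/2y+43=0] ∩ [|A−(11, 15)|²=26]]
   so A = (6, 16)

A = (6, 16)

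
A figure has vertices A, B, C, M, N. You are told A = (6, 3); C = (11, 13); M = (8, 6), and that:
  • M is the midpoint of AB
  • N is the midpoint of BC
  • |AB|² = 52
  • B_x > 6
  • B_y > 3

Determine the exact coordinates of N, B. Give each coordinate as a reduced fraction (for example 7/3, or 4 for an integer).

N = (21/2, 11)
B = (10, 9)

1. B_x = 10  [B = 2·M−A = 2·(8, 6)−(6, 3)]
2. B_y = 9  [B = 2·M−A = 2·(8, 6)−(6, 3)]
   so B = (10, 9)
3. N_x = 21/2  [2·N = B+C = (10, 9)+(11, 13)]
4. N_y = 11  [2·N = B+C = (10, 9)+(11, 13)]
   so N = (21/2, 11)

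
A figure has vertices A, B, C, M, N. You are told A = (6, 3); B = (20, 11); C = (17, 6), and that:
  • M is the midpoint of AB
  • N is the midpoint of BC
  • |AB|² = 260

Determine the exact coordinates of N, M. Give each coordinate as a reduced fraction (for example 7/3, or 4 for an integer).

1. M_x = 13  [2·M = A+B = (6, 3)+(20, 11)]
2. M_y = 7  [2·M = A+B = (6, 3)+(20, 11)]
   so M = (13, 7)
3. N_x = 37/2  [2·N = B+C = (20, 11)+(17, 6)]
4. N_y = 17/2  [2·N = B+C = (20, 11)+(17, 6)]
   so N = (37/2, 17/2)

N = (37/2, 17/2)
M = (13, 7)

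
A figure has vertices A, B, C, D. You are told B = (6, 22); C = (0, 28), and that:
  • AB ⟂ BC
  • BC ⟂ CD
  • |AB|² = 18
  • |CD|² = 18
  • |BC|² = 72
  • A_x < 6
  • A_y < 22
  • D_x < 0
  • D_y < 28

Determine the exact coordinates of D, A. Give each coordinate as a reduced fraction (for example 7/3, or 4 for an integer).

D = (-3, 25)
A = (3, 19)

1. D_x = -3  [[BC ⟂ CD ⇒ -6x+6y-168=0] ∩ [|D−(0, 28)|²=18]]
2. D_y = 25  [[BC ⟂ CD ⇒ -6x+6y-168=0] ∩ [|D−(0, 28)|²=18]]
   so D = (-3, 25)
3. A_x = 3  [[AB ⟂ BC ⇒ 6x-6y+96=0] ∩ [|A−(6, 22)|²=18]]
4. A_y = 19  [[AB ⟂ BC ⇒ 6x-6y+96=0] ∩ [|A−(6, 22)|²=18]]
   so A = (3, 19)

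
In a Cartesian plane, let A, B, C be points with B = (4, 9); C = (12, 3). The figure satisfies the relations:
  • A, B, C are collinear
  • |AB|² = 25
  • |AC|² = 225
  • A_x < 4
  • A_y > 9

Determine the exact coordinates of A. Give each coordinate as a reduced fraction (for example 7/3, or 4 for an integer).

1. A_x = 0  [[A, B, C are collinear ⇒ 6x+8y-96=0] ∩ [|A−(4, 9)|²=25]]
2. A_y = 12  [[A, B, C are collinear ⇒ 6x+8y-96=0] ∩ [|A−(4, 9)|²=25]]
   so A = (0, 12)

A = (0, 12)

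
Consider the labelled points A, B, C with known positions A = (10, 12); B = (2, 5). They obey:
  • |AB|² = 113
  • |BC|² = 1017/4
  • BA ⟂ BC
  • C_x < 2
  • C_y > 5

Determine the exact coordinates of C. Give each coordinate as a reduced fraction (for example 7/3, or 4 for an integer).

C = (-17/2, 17)

1. C_x = -17/2  [[BA ⟂ BC ⇒ 8x+7y-51=0] ∩ [|C−(2, 5)|²=1017/4]]
2. C_y = 17  [[BA ⟂ BC ⇒ 8x+7y-51=0] ∩ [|C−(2, 5)|²=1017/4]]
   so C = (-17/2, 17)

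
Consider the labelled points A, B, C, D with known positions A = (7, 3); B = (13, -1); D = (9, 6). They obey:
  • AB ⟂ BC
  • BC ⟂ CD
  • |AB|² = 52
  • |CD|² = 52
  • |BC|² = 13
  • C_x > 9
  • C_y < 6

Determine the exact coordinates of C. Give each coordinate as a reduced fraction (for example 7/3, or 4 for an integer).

C = (15, 2)

1. C_x = 15  [[AB ⟂ BC ⇒ 6x-4y-82=0] ∩ [|C−(9, 6)|²=52]]
2. C_y = 2  [[AB ⟂ BC ⇒ 6x-4y-82=0] ∩ [|C−(9, 6)|²=52]]
   so C = (15, 2)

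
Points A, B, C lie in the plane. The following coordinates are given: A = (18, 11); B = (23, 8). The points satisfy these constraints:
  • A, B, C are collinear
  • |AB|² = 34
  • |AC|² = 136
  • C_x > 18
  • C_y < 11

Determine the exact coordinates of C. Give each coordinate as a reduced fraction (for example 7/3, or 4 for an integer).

C = (28, 5)

1. C_x = 28  [[A, B, C are collinear ⇒ 3x+5y-109=0] ∩ [|C−(18, 11)|²=136]]
2. C_y = 5  [[A, B, C are collinear ⇒ 3x+5y-109=0] ∩ [|C−(18, 11)|²=136]]
   so C = (28, 5)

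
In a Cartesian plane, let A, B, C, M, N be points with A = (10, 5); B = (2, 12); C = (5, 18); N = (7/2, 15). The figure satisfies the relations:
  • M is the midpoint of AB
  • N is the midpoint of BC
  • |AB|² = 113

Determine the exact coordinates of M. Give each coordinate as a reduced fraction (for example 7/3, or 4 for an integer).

1. M_x = 6  [2·M = A+B = (10, 5)+(2, 12)]
2. M_y = 17/2  [2·M = A+B = (10, 5)+(2, 12)]
   so M = (6, 17/2)

M = (6, 17/2)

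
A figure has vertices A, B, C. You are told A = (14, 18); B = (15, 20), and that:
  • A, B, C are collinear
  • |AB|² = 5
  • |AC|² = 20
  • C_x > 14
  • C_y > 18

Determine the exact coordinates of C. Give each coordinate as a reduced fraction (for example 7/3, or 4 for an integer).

1. C_x = 16  [[A, B, C are collinear ⇒ -2x+1y+10=0] ∩ [|C−(14, 18)|²=20]]
2. C_y = 22  [[A, B, C are collinear ⇒ -2x+1y+10=0] ∩ [|C−(14, 18)|²=20]]
   so C = (16, 22)

C = (16, 22)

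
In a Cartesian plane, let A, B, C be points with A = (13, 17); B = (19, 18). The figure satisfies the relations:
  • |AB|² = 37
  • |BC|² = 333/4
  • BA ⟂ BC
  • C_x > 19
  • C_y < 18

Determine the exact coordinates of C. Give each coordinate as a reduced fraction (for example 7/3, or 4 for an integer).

C = (41/2, 9)

1. C_x = 41/2  [[BA ⟂ BC ⇒ -6x-1y+132=0] ∩ [|C−(19, 18)|²=333/4]]
2. C_y = 9  [[BA ⟂ BC ⇒ -6x-1y+132=0] ∩ [|C−(19, 18)|²=333/4]]
   so C = (41/2, 9)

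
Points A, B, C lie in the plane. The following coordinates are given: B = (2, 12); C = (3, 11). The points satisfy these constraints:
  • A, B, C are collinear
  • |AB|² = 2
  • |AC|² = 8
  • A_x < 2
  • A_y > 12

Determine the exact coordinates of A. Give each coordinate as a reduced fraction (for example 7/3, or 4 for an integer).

A = (1, 13)

1. A_x = 1  [[A, B, C are collinear ⇒ 1x+1y-14=0] ∩ [|A−(2, 12)|²=2]]
2. A_y = 13  [[A, B, C are collinear ⇒ 1x+1y-14=0] ∩ [|A−(2, 12)|²=2]]
   so A = (1, 13)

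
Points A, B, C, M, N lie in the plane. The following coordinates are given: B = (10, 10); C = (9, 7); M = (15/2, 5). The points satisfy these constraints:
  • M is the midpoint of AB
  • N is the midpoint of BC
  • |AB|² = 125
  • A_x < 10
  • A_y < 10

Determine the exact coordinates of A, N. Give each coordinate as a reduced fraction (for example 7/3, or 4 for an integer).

A = (5, 0)
N = (19/2, 17/2)

1. A_x = 5  [A = 2·M−B = 2·(15/2, 5)−(10, 10)]
2. A_y = 0  [A = 2·M−B = 2·(15/2, 5)−(10, 10)]
   so A = (5, 0)
3. N_x = 19/2  [2·N = B+C = (10, 10)+(9, 7)]
4. N_y = 17/2  [2·N = B+C = (10, 10)+(9, 7)]
   so N = (19/2, 17/2)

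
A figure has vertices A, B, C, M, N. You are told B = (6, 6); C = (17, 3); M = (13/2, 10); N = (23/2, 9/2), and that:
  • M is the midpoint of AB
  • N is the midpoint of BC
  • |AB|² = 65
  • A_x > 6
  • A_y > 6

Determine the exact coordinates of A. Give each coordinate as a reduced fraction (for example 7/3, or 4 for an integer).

1. A_x = 7  [A = 2·M−B = 2·(13/2, 10)−(6, 6)]
2. A_y = 14  [A = 2·M−B = 2·(13/2, 10)−(6, 6)]
   so A = (7, 14)

A = (7, 14)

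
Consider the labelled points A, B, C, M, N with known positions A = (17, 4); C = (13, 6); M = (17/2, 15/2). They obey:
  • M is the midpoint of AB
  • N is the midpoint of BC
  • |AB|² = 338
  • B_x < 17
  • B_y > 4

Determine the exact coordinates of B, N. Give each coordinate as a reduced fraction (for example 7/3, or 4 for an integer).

1. B_x = 0  [B = 2·M−A = 2·(17/2, 15/2)−(17, 4)]
2. B_y = 11  [B = 2·M−A = 2·(17/2, 15/2)−(17, 4)]
   so B = (0, 11)
3. N_x = 13/2  [2·N = B+C = (0, 11)+(13, 6)]
4. N_y = 17/2  [2·N = B+C = (0, 11)+(13, 6)]
   so N = (13/2, 17/2)

B = (0, 11)
N = (13/2, 17/2)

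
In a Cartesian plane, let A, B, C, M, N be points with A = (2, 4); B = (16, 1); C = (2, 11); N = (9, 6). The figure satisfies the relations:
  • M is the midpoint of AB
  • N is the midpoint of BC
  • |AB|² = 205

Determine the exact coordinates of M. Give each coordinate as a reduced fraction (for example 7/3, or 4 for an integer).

1. M_x = 9  [2·M = A+B = (2, 4)+(16, 1)]
2. M_y = 5/2  [2·M = A+B = (2, 4)+(16, 1)]
   so M = (9, 5/2)

M = (9, 5/2)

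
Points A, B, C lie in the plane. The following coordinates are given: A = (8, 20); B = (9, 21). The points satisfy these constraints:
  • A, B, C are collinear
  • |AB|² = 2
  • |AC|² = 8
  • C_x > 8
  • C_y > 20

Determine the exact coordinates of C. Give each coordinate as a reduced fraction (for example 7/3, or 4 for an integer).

C = (10, 22)

1. C_x = 10  [[A, B, C are collinear ⇒ -1x+1y-12=0] ∩ [|C−(8, 20)|²=8]]
2. C_y = 22  [[A, B, C are collinear ⇒ -1x+1y-12=0] ∩ [|C−(8, 20)|²=8]]
   so C = (10, 22)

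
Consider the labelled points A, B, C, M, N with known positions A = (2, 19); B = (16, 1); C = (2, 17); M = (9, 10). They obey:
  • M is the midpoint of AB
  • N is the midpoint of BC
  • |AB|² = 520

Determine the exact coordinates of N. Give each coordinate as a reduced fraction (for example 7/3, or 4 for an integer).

N = (9, 9)

1. N_x = 9  [2·N = B+C = (16, 1)+(2, 17)]
2. N_y = 9  [2·N = B+C = (16, 1)+(2, 17)]
   so N = (9, 9)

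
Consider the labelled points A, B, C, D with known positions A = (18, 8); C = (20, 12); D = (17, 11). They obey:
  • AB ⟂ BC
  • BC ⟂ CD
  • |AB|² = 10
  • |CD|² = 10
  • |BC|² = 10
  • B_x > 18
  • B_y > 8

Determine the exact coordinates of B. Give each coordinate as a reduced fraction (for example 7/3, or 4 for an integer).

1. B_x = 21  [[BC ⟂ CD ⇒ 3x+1y-72=0] ∩ [|B−(18, 8)|²=10]]
2. B_y = 9  [[BC ⟂ CD ⇒ 3x+1y-72=0] ∩ [|B−(18, 8)|²=10]]
   so B = (21, 9)

B = (21, 9)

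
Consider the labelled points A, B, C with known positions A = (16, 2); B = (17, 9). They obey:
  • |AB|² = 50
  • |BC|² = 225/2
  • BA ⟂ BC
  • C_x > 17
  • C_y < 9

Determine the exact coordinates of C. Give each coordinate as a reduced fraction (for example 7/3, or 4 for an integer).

C = (55/2, 15/2)

1. C_x = 55/2  [[BA ⟂ BC ⇒ -1x-7y+80=0] ∩ [|C−(17, 9)|²=225/2]]
2. C_y = 15/2  [[BA ⟂ BC ⇒ -1x-7y+80=0] ∩ [|C−(17, 9)|²=225/2]]
   so C = (55/2, 15/2)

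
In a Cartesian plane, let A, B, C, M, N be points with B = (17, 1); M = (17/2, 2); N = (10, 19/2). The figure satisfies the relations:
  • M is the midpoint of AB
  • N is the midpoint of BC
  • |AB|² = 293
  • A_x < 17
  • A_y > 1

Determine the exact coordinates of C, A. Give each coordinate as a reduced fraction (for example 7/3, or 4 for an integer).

C = (3, 18)
A = (0, 3)

1. A_x = 0  [A = 2·M−B = 2·(17/2, 2)−(17, 1)]
2. A_y = 3  [A = 2·M−B = 2·(17/2, 2)−(17, 1)]
   so A = (0, 3)
3. C_x = 3  [C = 2·N−B = 2·(10, 19/2)−(17, 1)]
4. C_y = 18  [C = 2·N−B = 2·(10, 19/2)−(17, 1)]
   so C = (3, 18)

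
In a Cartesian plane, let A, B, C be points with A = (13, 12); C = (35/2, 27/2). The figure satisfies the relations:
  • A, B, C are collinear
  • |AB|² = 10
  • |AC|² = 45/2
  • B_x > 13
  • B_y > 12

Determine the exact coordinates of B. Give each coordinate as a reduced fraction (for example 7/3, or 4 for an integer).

B = (16, 13)

1. B_x = 16  [[A, B, C are collinear ⇒ 3/2x-9/2y+69/2=0] ∩ [|B−(13, 12)|²=10]]
2. B_y = 13  [[A, B, C are collinear ⇒ 3/2x-9/2y+69/2=0] ∩ [|B−(13, 12)|²=10]]
   so B = (16, 13)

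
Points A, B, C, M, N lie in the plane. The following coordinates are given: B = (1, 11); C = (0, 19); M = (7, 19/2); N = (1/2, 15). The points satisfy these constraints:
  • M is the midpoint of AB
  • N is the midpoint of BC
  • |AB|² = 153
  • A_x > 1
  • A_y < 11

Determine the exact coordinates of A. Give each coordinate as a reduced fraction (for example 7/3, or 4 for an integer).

A = (13, 8)

1. A_x = 13  [A = 2·M−B = 2·(7, 19/2)−(1, 11)]
2. A_y = 8  [A = 2·M−B = 2·(7, 19/2)−(1, 11)]
   so A = (13, 8)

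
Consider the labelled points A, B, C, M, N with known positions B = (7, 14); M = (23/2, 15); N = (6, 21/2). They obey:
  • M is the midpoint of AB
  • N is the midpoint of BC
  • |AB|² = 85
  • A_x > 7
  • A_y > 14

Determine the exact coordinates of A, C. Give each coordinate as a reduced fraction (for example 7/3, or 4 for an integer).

1. A_x = 16  [A = 2·M−B = 2·(23/2, 15)−(7, 14)]
2. A_y = 16  [A = 2·M−B = 2·(23/2, 15)−(7, 14)]
   so A = (16, 16)
3. C_x = 5  [C = 2·N−B = 2·(6, 21/2)−(7, 14)]
4. C_y = 7  [C = 2·N−B = 2·(6, 21/2)−(7, 14)]
   so C = (5, 7)

A = (16, 16)
C = (5, 7)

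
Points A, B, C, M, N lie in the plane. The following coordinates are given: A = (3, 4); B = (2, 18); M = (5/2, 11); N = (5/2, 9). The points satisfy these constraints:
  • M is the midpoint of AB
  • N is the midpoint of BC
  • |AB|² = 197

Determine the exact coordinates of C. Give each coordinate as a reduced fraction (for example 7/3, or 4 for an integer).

C = (3, 0)

1. C_x = 3  [C = 2·N−B = 2·(5/2, 9)−(2, 18)]
2. C_y = 0  [C = 2·N−B = 2·(5/2, 9)−(2, 18)]
   so C = (3, 0)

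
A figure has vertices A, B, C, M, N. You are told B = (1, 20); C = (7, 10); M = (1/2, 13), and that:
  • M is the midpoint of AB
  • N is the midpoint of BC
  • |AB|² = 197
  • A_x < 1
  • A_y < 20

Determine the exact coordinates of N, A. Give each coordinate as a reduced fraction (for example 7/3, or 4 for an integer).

1. A_x = 0  [A = 2·M−B = 2·(1/2, 13)−(1, 20)]
2. A_y = 6  [A = 2·M−B = 2·(1/2, 13)−(1, 20)]
   so A = (0, 6)
3. N_x = 4  [2·N = B+C = (1, 20)+(7, 10)]
4. N_y = 15  [2·N = B+C = (1, 20)+(7, 10)]
   so N = (4, 15)

N = (4, 15)
A = (0, 6)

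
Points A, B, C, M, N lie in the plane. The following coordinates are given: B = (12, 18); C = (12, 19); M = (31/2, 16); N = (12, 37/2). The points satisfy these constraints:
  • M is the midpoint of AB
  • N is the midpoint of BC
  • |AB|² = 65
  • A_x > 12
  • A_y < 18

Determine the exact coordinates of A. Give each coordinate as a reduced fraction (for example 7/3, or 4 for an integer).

A = (19, 14)

1. A_x = 19  [A = 2·M−B = 2·(31/2, 16)−(12, 18)]
2. A_y = 14  [A = 2·M−B = 2·(31/2, 16)−(12, 18)]
   so A = (19, 14)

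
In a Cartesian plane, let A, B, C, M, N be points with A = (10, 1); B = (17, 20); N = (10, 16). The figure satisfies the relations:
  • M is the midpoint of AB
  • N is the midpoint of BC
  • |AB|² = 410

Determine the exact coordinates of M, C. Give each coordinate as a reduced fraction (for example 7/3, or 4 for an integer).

1. M_x = 27/2  [2·M = A+B = (10, 1)+(17, 20)]
2. M_y = 21/2  [2·M = A+B = (10, 1)+(17, 20)]
   so M = (27/2, 21/2)
3. C_x = 3  [C = 2·N−B = 2·(10, 16)−(17, 20)]
4. C_y = 12  [C = 2·N−B = 2·(10, 16)−(17, 20)]
   so C = (3, 12)

M = (27/2, 21/2)
C = (3, 12)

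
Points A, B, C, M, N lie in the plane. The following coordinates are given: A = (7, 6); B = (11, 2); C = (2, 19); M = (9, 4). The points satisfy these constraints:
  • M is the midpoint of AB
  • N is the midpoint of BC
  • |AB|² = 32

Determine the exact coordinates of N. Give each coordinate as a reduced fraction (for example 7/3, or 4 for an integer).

N = (13/2, 21/2)

1. N_x = 13/2  [2·N = B+C = (11, 2)+(2, 19)]
2. N_y = 21/2  [2·N = B+C = (11, 2)+(2, 19)]
   so N = (13/2, 21/2)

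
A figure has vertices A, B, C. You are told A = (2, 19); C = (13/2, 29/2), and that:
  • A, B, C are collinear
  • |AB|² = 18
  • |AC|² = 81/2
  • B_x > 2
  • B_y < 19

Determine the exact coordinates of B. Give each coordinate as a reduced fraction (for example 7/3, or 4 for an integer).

B = (5, 16)

1. B_x = 5  [[A, B, C are collinear ⇒ -9/2x-9/2y+189/2=0] ∩ [|B−(2, 19)|²=18]]
2. B_y = 16  [[A, B, C are collinear ⇒ -9/2x-9/2y+189/2=0] ∩ [|B−(2, 19)|²=18]]
   so B = (5, 16)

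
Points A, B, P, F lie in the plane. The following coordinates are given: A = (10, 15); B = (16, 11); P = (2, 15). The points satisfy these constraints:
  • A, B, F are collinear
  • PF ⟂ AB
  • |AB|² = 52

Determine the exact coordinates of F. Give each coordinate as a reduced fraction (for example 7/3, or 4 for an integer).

1. F_x = 58/13  [[A, B, F are collinear ⇒ 4x+6y-130=0] ∩ [PF ⟂ AB ⇒ 6x-4y+48=0]]
2. F_y = 243/13  [[A, B, F are collinear ⇒ 4x+6y-130=0] ∩ [PF ⟂ AB ⇒ 6x-4y+48=0]]
   so F = (58/13, 243/13)

F = (58/13, 243/13)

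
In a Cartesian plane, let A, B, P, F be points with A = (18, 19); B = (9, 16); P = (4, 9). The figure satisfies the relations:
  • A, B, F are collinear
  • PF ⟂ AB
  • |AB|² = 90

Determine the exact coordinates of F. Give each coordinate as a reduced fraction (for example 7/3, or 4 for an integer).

F = (12/5, 69/5)

1. F_x = 12/5  [[A, B, F are collinear ⇒ 3x-9y+117=0] ∩ [PF ⟂ AB ⇒ -9x-3y+63=0]]
2. F_y = 69/5  [[A, B, F are collinear ⇒ 3x-9y+117=0] ∩ [PF ⟂ AB ⇒ -9x-3y+63=0]]
   so F = (12/5, 69/5)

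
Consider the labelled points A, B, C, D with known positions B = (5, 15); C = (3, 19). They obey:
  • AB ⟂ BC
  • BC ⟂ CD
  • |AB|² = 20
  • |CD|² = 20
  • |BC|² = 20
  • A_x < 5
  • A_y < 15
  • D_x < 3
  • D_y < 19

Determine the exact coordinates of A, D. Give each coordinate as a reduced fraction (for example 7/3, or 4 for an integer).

A = (1, 13)
D = (-1, 17)

1. A_x = 1  [[AB ⟂ BC ⇒ 2x-4y+50=0] ∩ [|A−(5, 15)|²=20]]
2. A_y = 13  [[AB ⟂ BC ⇒ 2x-4y+50=0] ∩ [|A−(5, 15)|²=20]]
   so A = (1, 13)
3. D_x = -1  [[BC ⟂ CD ⇒ -2x+4y-70=0] ∩ [|D−(3, 19)|²=20]]
4. D_y = 17  [[BC ⟂ CD ⇒ -2x+4y-70=0] ∩ [|D−(3, 19)|²=20]]
   so D = (-1, 17)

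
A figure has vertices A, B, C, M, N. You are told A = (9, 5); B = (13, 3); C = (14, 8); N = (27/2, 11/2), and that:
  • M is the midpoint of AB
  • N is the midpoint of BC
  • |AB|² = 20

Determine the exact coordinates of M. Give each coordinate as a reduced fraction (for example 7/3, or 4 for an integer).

M = (11, 4)

1. M_x = 11  [2·M = A+B = (9, 5)+(13, 3)]
2. M_y = 4  [2·M = A+B = (9, 5)+(13, 3)]
   so M = (11, 4)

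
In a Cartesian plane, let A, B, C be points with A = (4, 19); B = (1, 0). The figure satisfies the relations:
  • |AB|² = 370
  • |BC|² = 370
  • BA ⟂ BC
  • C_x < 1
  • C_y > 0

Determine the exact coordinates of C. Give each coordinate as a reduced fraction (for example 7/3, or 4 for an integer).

1. C_x = -18  [[BA ⟂ BC ⇒ 3x+19y-3=0] ∩ [|C−(1, 0)|²=370]]
2. C_y = 3  [[BA ⟂ BC ⇒ 3x+19y-3=0] ∩ [|C−(1, 0)|²=370]]
   so C = (-18, 3)

C = (-18, 3)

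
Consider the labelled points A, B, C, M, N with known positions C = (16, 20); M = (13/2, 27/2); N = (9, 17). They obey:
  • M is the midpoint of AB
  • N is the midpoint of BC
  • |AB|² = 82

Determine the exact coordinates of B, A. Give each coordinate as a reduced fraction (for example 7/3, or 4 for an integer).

B = (2, 14)
A = (11, 13)

1. B_x = 2  [B = 2·N−C = 2·(9, 17)−(16, 20)]
2. B_y = 14  [B = 2·N−C = 2·(9, 17)−(16, 20)]
   so B = (2, 14)
3. A_x = 11  [A = 2·M−B = 2·(13/2, 27/2)−(2, 14)]
4. A_y = 13  [A = 2·M−B = 2·(13/2, 27/2)−(2, 14)]
   so A = (11, 13)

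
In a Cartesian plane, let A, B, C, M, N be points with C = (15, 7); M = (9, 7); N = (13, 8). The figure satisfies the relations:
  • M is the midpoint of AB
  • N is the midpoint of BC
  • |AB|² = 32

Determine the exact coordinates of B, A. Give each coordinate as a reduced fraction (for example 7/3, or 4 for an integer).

1. B_x = 11  [B = 2·N−C = 2·(13, 8)−(15, 7)]
2. B_y = 9  [B = 2·N−C = 2·(13, 8)−(15, 7)]
   so B = (11, 9)
3. A_x = 7  [A = 2·M−B = 2·(9, 7)−(11, 9)]
4. A_y = 5  [A = 2·M−B = 2·(9, 7)−(11, 9)]
   so A = (7, 5)

B = (11, 9)
A = (7, 5)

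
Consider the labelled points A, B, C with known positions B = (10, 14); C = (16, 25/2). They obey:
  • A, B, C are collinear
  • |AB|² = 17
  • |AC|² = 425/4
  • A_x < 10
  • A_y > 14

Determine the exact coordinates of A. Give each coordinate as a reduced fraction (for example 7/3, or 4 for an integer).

A = (6, 15)

1. A_x = 6  [[A, B, C are collinear ⇒ 3/2x+6y-99=0] ∩ [|A−(10, 14)|²=17]]
2. A_y = 15  [[A, B, C are collinear ⇒ 3/2x+6y-99=0] ∩ [|A−(10, 14)|²=17]]
   so A = (6, 15)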